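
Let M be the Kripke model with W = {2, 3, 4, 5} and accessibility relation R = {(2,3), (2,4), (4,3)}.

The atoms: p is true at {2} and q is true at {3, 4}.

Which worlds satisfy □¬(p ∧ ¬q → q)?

2: successors {3, 4}; ¬(p ∧ ¬q → q) there: 3:F, 4:F. ✗
3: no successors, so □¬(p ∧ ¬q → q) holds vacuously. ✓
4: successors {3}; ¬(p ∧ ¬q → q) there: 3:F. ✗
5: no successors, so □¬(p ∧ ¬q → q) holds vacuously. ✓

{3, 5}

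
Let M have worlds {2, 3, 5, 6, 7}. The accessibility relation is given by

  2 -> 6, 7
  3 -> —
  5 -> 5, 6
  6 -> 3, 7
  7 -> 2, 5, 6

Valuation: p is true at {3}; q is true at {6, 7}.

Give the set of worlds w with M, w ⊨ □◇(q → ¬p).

2: successors {6, 7}; ◇(q → ¬p) there: 6:T, 7:T. ✓
3: no successors, so □◇(q → ¬p) holds vacuously. ✓
5: successors {5, 6}; ◇(q → ¬p) there: 5:T, 6:T. ✓
6: successors {3, 7}; ◇(q → ¬p) there: 3:F, 7:T. ✗
7: successors {2, 5, 6}; ◇(q → ¬p) there: 2:T, 5:T, 6:T. ✓

{2, 3, 5, 7}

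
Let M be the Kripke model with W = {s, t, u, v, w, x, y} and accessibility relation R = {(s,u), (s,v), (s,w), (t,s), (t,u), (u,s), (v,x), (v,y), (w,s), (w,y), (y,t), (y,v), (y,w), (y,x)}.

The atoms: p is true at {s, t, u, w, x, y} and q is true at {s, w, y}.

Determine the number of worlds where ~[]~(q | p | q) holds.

s: []~(q | p | q) is F. ✓
t: []~(q | p | q) is F. ✓
u: []~(q | p | q) is F. ✓
v: []~(q | p | q) is F. ✓
w: []~(q | p | q) is F. ✓
x: []~(q | p | q) is T. ✗
y: []~(q | p | q) is F. ✓
Satisfying worlds: {s, t, u, v, w, y}.

6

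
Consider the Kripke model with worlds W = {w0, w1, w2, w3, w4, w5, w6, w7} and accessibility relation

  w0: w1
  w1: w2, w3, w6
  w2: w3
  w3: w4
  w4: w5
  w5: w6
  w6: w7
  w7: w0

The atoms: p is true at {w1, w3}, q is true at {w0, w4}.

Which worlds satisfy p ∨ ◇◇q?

{w1, w2, w3, w6}

w0: p is F, ◇◇q is F. ✗
w1: p is T, ◇◇q is T. ✓
w2: p is F, ◇◇q is T. ✓
w3: p is T, ◇◇q is F. ✓
w4: p is F, ◇◇q is F. ✗
w5: p is F, ◇◇q is F. ✗
w6: p is F, ◇◇q is T. ✓
w7: p is F, ◇◇q is F. ✗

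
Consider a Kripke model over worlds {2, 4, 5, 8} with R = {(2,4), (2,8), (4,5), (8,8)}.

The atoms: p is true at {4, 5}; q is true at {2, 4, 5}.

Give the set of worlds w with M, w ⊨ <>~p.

2: successors {4, 8}; ~p there: 4:F, 8:T. ✓
4: successors {5}; ~p there: 5:F. ✗
5: no successors, so <>~p fails. ✗
8: successors {8}; ~p there: 8:T. ✓

{2, 8}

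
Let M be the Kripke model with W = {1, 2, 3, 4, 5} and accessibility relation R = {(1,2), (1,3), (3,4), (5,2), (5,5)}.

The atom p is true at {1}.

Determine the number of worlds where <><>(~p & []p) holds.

1: successors {2, 3}; <>(~p & []p) there: 2:F, 3:T. ✓
2: no successors, so <><>(~p & []p) fails. ✗
3: successors {4}; <>(~p & []p) there: 4:F. ✗
4: no successors, so <><>(~p & []p) fails. ✗
5: successors {2, 5}; <>(~p & []p) there: 2:F, 5:T. ✓
Satisfying worlds: {1, 5}.

2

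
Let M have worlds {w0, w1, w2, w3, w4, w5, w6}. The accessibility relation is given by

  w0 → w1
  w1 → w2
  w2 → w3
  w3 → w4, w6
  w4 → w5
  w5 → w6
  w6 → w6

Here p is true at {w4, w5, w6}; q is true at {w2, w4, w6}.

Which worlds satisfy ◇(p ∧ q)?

{w3, w5, w6}

w0: successors {w1}; p ∧ q there: w1:F. ✗
w1: successors {w2}; p ∧ q there: w2:F. ✗
w2: successors {w3}; p ∧ q there: w3:F. ✗
w3: successors {w4, w6}; p ∧ q there: w4:T, w6:T. ✓
w4: successors {w5}; p ∧ q there: w5:F. ✗
w5: successors {w6}; p ∧ q there: w6:T. ✓
w6: successors {w6}; p ∧ q there: w6:T. ✓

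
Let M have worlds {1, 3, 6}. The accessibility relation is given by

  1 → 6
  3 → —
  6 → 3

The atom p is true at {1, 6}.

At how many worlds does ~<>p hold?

2

1: <>p is T. ✗
3: <>p is F. ✓
6: <>p is F. ✓
Satisfying worlds: {3, 6}.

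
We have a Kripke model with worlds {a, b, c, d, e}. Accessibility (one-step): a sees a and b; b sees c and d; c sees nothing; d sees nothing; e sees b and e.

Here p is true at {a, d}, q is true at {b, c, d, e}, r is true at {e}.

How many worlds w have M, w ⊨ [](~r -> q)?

4

a: successors {a, b}; ~r -> q there: a:F, b:T. ✗
b: successors {c, d}; ~r -> q there: c:T, d:T. ✓
c: no successors, so [](~r -> q) holds vacuously. ✓
d: no successors, so [](~r -> q) holds vacuously. ✓
e: successors {b, e}; ~r -> q there: b:T, e:T. ✓
Satisfying worlds: {b, c, d, e}.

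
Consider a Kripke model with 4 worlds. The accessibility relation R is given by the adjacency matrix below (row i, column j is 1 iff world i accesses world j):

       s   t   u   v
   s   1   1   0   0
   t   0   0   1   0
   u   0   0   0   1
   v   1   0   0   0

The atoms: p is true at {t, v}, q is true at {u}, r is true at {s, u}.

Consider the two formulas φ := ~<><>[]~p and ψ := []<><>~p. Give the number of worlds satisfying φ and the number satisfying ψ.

For ~<><>[]~p:
s: <><>[]~p is T. ✗
t: <><>[]~p is T. ✗
u: <><>[]~p is F. ✓
v: <><>[]~p is T. ✗
— 1 world.
For []<><>~p:
s: successors {s, t}; <><>~p there: s:T, t:F. ✗
t: successors {u}; <><>~p there: u:T. ✓
u: successors {v}; <><>~p there: v:T. ✓
v: successors {s}; <><>~p there: s:T. ✓
— 3 worlds.

1 and 3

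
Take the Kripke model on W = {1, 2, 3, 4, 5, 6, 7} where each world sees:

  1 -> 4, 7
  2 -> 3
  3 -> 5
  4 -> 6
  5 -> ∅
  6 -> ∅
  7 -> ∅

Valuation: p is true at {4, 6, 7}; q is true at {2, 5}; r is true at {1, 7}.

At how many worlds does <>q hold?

1: successors {4, 7}; q there: 4:F, 7:F. ✗
2: successors {3}; q there: 3:F. ✗
3: successors {5}; q there: 5:T. ✓
4: successors {6}; q there: 6:F. ✗
5: no successors, so <>q fails. ✗
6: no successors, so <>q fails. ✗
7: no successors, so <>q fails. ✗
Satisfying worlds: {3}.

1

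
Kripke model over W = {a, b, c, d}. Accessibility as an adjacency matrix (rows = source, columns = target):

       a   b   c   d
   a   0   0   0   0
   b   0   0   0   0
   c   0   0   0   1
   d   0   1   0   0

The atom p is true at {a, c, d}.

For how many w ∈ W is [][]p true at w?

3

a: no successors, so [][]p holds vacuously. ✓
b: no successors, so [][]p holds vacuously. ✓
c: successors {d}; []p there: d:F. ✗
d: successors {b}; []p there: b:T. ✓
Satisfying worlds: {a, b, d}.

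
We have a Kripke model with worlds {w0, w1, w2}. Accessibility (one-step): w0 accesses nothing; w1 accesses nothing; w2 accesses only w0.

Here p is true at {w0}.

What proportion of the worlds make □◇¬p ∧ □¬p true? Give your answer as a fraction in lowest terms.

w0: □◇¬p is T, □¬p is T. ✓
w1: □◇¬p is T, □¬p is T. ✓
w2: □◇¬p is F, □¬p is F. ✗
That's 2 of 3 worlds, so 2/3.

2/3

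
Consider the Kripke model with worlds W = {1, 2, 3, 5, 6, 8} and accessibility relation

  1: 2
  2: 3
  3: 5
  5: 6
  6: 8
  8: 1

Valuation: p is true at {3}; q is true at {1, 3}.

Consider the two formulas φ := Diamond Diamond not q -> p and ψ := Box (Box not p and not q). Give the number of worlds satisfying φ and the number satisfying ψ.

For Diamond Diamond not q -> p:
1: Diamond Diamond not q is F, p is F. ✓
2: Diamond Diamond not q is T, p is F. ✗
3: Diamond Diamond not q is T, p is T. ✓
5: Diamond Diamond not q is T, p is F. ✗
6: Diamond Diamond not q is F, p is F. ✓
8: Diamond Diamond not q is T, p is F. ✗
— 3 worlds.
For Box (Box not p and not q):
1: successors {2}; Box not p and not q there: 2:F. ✗
2: successors {3}; Box not p and not q there: 3:F. ✗
3: successors {5}; Box not p and not q there: 5:T. ✓
5: successors {6}; Box not p and not q there: 6:T. ✓
6: successors {8}; Box not p and not q there: 8:T. ✓
8: successors {1}; Box not p and not q there: 1:F. ✗
— 3 worlds.

3 and 3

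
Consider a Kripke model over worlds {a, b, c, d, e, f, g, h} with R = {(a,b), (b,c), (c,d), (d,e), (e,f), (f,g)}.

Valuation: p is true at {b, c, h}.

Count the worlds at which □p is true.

4

a: successors {b}; p there: b:T. ✓
b: successors {c}; p there: c:T. ✓
c: successors {d}; p there: d:F. ✗
d: successors {e}; p there: e:F. ✗
e: successors {f}; p there: f:F. ✗
f: successors {g}; p there: g:F. ✗
g: no successors, so □p holds vacuously. ✓
h: no successors, so □p holds vacuously. ✓
Satisfying worlds: {a, b, g, h}.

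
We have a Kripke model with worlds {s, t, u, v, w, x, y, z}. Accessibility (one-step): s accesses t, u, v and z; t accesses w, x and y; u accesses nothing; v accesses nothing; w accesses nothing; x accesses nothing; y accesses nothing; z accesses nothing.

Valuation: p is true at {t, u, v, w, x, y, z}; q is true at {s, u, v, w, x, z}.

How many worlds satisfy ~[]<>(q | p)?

s: []<>(q | p) is F. ✓
t: []<>(q | p) is F. ✓
u: []<>(q | p) is T. ✗
v: []<>(q | p) is T. ✗
w: []<>(q | p) is T. ✗
x: []<>(q | p) is T. ✗
y: []<>(q | p) is T. ✗
z: []<>(q | p) is T. ✗
Satisfying worlds: {s, t}.

2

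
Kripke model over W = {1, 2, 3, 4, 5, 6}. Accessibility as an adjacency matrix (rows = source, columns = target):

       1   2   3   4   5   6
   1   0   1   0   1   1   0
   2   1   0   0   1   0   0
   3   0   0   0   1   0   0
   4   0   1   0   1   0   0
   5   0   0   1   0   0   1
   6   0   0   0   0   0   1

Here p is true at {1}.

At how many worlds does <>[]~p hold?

6

1: successors {2, 4, 5}; []~p there: 2:F, 4:T, 5:T. ✓
2: successors {1, 4}; []~p there: 1:T, 4:T. ✓
3: successors {4}; []~p there: 4:T. ✓
4: successors {2, 4}; []~p there: 2:F, 4:T. ✓
5: successors {3, 6}; []~p there: 3:T, 6:T. ✓
6: successors {6}; []~p there: 6:T. ✓
Satisfying worlds: {1, 2, 3, 4, 5, 6}.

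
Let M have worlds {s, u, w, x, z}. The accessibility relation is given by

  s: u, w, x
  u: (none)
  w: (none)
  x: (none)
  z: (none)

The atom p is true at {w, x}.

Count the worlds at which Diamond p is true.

s: successors {u, w, x}; p there: u:F, w:T, x:T. ✓
u: no successors, so Diamond p fails. ✗
w: no successors, so Diamond p fails. ✗
x: no successors, so Diamond p fails. ✗
z: no successors, so Diamond p fails. ✗
Satisfying worlds: {s}.

1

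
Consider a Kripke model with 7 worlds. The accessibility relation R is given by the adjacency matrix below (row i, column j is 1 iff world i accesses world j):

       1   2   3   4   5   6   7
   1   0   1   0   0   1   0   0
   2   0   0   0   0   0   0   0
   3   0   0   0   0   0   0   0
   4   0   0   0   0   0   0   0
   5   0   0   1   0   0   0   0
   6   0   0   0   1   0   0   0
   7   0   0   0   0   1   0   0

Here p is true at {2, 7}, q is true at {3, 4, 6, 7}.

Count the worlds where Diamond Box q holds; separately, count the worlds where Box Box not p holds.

For Diamond Box q:
1: successors {2, 5}; Box q there: 2:T, 5:T. ✓
2: no successors, so Diamond Box q fails. ✗
3: no successors, so Diamond Box q fails. ✗
4: no successors, so Diamond Box q fails. ✗
5: successors {3}; Box q there: 3:T. ✓
6: successors {4}; Box q there: 4:T. ✓
7: successors {5}; Box q there: 5:T. ✓
— 4 worlds.
For Box Box not p:
1: successors {2, 5}; Box not p there: 2:T, 5:T. ✓
2: no successors, so Box Box not p holds vacuously. ✓
3: no successors, so Box Box not p holds vacuously. ✓
4: no successors, so Box Box not p holds vacuously. ✓
5: successors {3}; Box not p there: 3:T. ✓
6: successors {4}; Box not p there: 4:T. ✓
7: successors {5}; Box not p there: 5:T. ✓
— 7 worlds.

4 and 7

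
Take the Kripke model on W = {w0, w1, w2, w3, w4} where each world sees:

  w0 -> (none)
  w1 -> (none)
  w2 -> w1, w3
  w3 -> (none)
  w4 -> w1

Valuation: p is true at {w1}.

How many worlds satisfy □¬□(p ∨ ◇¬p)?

w0: no successors, so □¬□(p ∨ ◇¬p) holds vacuously. ✓
w1: no successors, so □¬□(p ∨ ◇¬p) holds vacuously. ✓
w2: successors {w1, w3}; ¬□(p ∨ ◇¬p) there: w1:F, w3:F. ✗
w3: no successors, so □¬□(p ∨ ◇¬p) holds vacuously. ✓
w4: successors {w1}; ¬□(p ∨ ◇¬p) there: w1:F. ✗
Satisfying worlds: {w0, w1, w3}.

3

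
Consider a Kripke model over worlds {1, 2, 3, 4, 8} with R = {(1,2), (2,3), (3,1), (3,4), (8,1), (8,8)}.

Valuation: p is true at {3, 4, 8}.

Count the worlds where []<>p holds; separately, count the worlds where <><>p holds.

3 and 3

For []<>p:
1: successors {2}; <>p there: 2:T. ✓
2: successors {3}; <>p there: 3:T. ✓
3: successors {1, 4}; <>p there: 1:F, 4:F. ✗
4: no successors, so []<>p holds vacuously. ✓
8: successors {1, 8}; <>p there: 1:F, 8:T. ✗
— 3 worlds.
For <><>p:
1: successors {2}; <>p there: 2:T. ✓
2: successors {3}; <>p there: 3:T. ✓
3: successors {1, 4}; <>p there: 1:F, 4:F. ✗
4: no successors, so <><>p fails. ✗
8: successors {1, 8}; <>p there: 1:F, 8:T. ✓
— 3 worlds.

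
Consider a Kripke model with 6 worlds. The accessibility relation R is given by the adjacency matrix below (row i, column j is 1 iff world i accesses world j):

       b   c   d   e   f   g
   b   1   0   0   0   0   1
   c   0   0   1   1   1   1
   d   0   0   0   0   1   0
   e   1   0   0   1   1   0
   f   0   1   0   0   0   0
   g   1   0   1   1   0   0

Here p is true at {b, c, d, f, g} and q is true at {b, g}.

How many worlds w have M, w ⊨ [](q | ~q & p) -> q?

4

b: [](q | ~q & p) is T, q is T. ✓
c: [](q | ~q & p) is F, q is F. ✓
d: [](q | ~q & p) is T, q is F. ✗
e: [](q | ~q & p) is F, q is F. ✓
f: [](q | ~q & p) is T, q is F. ✗
g: [](q | ~q & p) is F, q is T. ✓
Satisfying worlds: {b, c, e, g}.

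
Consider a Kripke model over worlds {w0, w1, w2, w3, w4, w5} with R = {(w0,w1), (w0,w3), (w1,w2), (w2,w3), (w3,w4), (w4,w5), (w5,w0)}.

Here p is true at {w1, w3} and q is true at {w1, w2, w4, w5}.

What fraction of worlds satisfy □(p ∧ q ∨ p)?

1/3

w0: successors {w1, w3}; p ∧ q ∨ p there: w1:T, w3:T. ✓
w1: successors {w2}; p ∧ q ∨ p there: w2:F. ✗
w2: successors {w3}; p ∧ q ∨ p there: w3:T. ✓
w3: successors {w4}; p ∧ q ∨ p there: w4:F. ✗
w4: successors {w5}; p ∧ q ∨ p there: w5:F. ✗
w5: successors {w0}; p ∧ q ∨ p there: w0:F. ✗
That's 2 of 6 worlds, so 2/6 = 1/3.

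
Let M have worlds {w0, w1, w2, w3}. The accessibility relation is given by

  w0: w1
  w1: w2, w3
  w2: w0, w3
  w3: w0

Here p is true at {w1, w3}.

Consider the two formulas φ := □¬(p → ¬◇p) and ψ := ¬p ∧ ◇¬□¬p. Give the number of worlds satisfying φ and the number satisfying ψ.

For □¬(p → ¬◇p):
w0: successors {w1}; ¬(p → ¬◇p) there: w1:T. ✓
w1: successors {w2, w3}; ¬(p → ¬◇p) there: w2:F, w3:F. ✗
w2: successors {w0, w3}; ¬(p → ¬◇p) there: w0:F, w3:F. ✗
w3: successors {w0}; ¬(p → ¬◇p) there: w0:F. ✗
— 1 world.
For ¬p ∧ ◇¬□¬p:
w0: ¬p is T, ◇¬□¬p is T. ✓
w1: ¬p is F, ◇¬□¬p is T. ✗
w2: ¬p is T, ◇¬□¬p is T. ✓
w3: ¬p is F, ◇¬□¬p is T. ✗
— 2 worlds.

1 and 2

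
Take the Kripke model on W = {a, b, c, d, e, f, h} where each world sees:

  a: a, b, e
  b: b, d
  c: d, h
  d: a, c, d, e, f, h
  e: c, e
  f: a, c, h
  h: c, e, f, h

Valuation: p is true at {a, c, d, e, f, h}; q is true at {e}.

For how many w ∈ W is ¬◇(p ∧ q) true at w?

3

a: ◇(p ∧ q) is T. ✗
b: ◇(p ∧ q) is F. ✓
c: ◇(p ∧ q) is F. ✓
d: ◇(p ∧ q) is T. ✗
e: ◇(p ∧ q) is T. ✗
f: ◇(p ∧ q) is F. ✓
h: ◇(p ∧ q) is T. ✗
Satisfying worlds: {b, c, f}.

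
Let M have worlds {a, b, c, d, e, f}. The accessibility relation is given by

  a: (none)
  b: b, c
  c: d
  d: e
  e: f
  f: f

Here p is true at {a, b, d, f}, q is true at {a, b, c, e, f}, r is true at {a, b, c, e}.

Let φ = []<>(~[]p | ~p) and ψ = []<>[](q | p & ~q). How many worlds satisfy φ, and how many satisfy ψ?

3 and 6

For []<>(~[]p | ~p):
a: no successors, so []<>(~[]p | ~p) holds vacuously. ✓
b: successors {b, c}; <>(~[]p | ~p) there: b:T, c:T. ✓
c: successors {d}; <>(~[]p | ~p) there: d:T. ✓
d: successors {e}; <>(~[]p | ~p) there: e:F. ✗
e: successors {f}; <>(~[]p | ~p) there: f:F. ✗
f: successors {f}; <>(~[]p | ~p) there: f:F. ✗
— 3 worlds.
For []<>[](q | p & ~q):
a: no successors, so []<>[](q | p & ~q) holds vacuously. ✓
b: successors {b, c}; <>[](q | p & ~q) there: b:T, c:T. ✓
c: successors {d}; <>[](q | p & ~q) there: d:T. ✓
d: successors {e}; <>[](q | p & ~q) there: e:T. ✓
e: successors {f}; <>[](q | p & ~q) there: f:T. ✓
f: successors {f}; <>[](q | p & ~q) there: f:T. ✓
— 6 worlds.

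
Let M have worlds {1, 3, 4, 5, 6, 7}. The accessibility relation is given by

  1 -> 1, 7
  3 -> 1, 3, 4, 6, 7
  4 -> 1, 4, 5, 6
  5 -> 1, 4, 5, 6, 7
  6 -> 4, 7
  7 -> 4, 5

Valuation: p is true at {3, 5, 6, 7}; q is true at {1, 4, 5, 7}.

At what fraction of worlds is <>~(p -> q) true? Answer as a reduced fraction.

1: successors {1, 7}; ~(p -> q) there: 1:F, 7:F. ✗
3: successors {1, 3, 4, 6, 7}; ~(p -> q) there: 1:F, 3:T, 4:F, 6:T, 7:F. ✓
4: successors {1, 4, 5, 6}; ~(p -> q) there: 1:F, 4:F, 5:F, 6:T. ✓
5: successors {1, 4, 5, 6, 7}; ~(p -> q) there: 1:F, 4:F, 5:F, 6:T, 7:F. ✓
6: successors {4, 7}; ~(p -> q) there: 4:F, 7:F. ✗
7: successors {4, 5}; ~(p -> q) there: 4:F, 5:F. ✗
That's 3 of 6 worlds, so 3/6 = 1/2.

1/2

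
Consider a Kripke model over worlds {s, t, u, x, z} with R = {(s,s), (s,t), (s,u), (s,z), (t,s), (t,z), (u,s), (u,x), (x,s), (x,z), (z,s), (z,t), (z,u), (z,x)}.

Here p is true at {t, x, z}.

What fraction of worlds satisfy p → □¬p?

s: p is F, □¬p is F. ✓
t: p is T, □¬p is F. ✗
u: p is F, □¬p is F. ✓
x: p is T, □¬p is F. ✗
z: p is T, □¬p is F. ✗
That's 2 of 5 worlds, so 2/5.

2/5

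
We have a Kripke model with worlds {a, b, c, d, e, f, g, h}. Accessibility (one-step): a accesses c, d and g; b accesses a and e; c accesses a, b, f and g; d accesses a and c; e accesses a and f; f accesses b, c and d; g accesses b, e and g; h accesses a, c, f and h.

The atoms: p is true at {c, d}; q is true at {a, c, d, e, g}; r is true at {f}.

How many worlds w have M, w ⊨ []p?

a: successors {c, d, g}; p there: c:T, d:T, g:F. ✗
b: successors {a, e}; p there: a:F, e:F. ✗
c: successors {a, b, f, g}; p there: a:F, b:F, f:F, g:F. ✗
d: successors {a, c}; p there: a:F, c:T. ✗
e: successors {a, f}; p there: a:F, f:F. ✗
f: successors {b, c, d}; p there: b:F, c:T, d:T. ✗
g: successors {b, e, g}; p there: b:F, e:F, g:F. ✗
h: successors {a, c, f, h}; p there: a:F, c:T, f:F, h:F. ✗
Satisfying worlds: ∅.

0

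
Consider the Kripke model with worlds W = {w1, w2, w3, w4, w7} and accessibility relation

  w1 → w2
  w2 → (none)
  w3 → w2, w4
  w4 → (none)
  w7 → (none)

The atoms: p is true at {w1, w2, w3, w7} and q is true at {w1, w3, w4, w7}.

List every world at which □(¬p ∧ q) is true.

w1: successors {w2}; ¬p ∧ q there: w2:F. ✗
w2: no successors, so □(¬p ∧ q) holds vacuously. ✓
w3: successors {w2, w4}; ¬p ∧ q there: w2:F, w4:T. ✗
w4: no successors, so □(¬p ∧ q) holds vacuously. ✓
w7: no successors, so □(¬p ∧ q) holds vacuously. ✓

{w2, w4, w7}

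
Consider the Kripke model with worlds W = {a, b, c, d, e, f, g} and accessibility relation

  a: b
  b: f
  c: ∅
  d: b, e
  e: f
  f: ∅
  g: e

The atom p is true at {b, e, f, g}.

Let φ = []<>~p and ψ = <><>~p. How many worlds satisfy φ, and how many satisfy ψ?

2 and 0

For []<>~p:
a: successors {b}; <>~p there: b:F. ✗
b: successors {f}; <>~p there: f:F. ✗
c: no successors, so []<>~p holds vacuously. ✓
d: successors {b, e}; <>~p there: b:F, e:F. ✗
e: successors {f}; <>~p there: f:F. ✗
f: no successors, so []<>~p holds vacuously. ✓
g: successors {e}; <>~p there: e:F. ✗
— 2 worlds.
For <><>~p:
a: successors {b}; <>~p there: b:F. ✗
b: successors {f}; <>~p there: f:F. ✗
c: no successors, so <><>~p fails. ✗
d: successors {b, e}; <>~p there: b:F, e:F. ✗
e: successors {f}; <>~p there: f:F. ✗
f: no successors, so <><>~p fails. ✗
g: successors {e}; <>~p there: e:F. ✗
— 0 worlds.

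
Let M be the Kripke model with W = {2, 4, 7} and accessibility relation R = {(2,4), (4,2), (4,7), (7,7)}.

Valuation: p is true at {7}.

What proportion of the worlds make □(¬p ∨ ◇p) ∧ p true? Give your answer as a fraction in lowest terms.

2: □(¬p ∨ ◇p) is T, p is F. ✗
4: □(¬p ∨ ◇p) is T, p is F. ✗
7: □(¬p ∨ ◇p) is T, p is T. ✓
That's 1 of 3 worlds, so 1/3.

1/3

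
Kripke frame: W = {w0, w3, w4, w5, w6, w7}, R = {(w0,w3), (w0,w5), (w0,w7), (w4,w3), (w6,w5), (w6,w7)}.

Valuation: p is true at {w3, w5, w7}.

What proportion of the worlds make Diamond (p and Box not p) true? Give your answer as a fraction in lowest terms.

1/2

w0: successors {w3, w5, w7}; p and Box not p there: w3:T, w5:T, w7:T. ✓
w3: no successors, so Diamond (p and Box not p) fails. ✗
w4: successors {w3}; p and Box not p there: w3:T. ✓
w5: no successors, so Diamond (p and Box not p) fails. ✗
w6: successors {w5, w7}; p and Box not p there: w5:T, w7:T. ✓
w7: no successors, so Diamond (p and Box not p) fails. ✗
That's 3 of 6 worlds, so 3/6 = 1/2.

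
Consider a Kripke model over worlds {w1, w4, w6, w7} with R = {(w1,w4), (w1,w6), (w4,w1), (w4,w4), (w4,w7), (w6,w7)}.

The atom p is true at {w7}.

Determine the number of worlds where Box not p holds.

w1: successors {w4, w6}; not p there: w4:T, w6:T. ✓
w4: successors {w1, w4, w7}; not p there: w1:T, w4:T, w7:F. ✗
w6: successors {w7}; not p there: w7:F. ✗
w7: no successors, so Box not p holds vacuously. ✓
Satisfying worlds: {w1, w7}.

2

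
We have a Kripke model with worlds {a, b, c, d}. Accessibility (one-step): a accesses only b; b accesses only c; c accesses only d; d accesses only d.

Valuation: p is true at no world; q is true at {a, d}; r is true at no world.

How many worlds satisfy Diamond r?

a: successors {b}; r there: b:F. ✗
b: successors {c}; r there: c:F. ✗
c: successors {d}; r there: d:F. ✗
d: successors {d}; r there: d:F. ✗
Satisfying worlds: ∅.

0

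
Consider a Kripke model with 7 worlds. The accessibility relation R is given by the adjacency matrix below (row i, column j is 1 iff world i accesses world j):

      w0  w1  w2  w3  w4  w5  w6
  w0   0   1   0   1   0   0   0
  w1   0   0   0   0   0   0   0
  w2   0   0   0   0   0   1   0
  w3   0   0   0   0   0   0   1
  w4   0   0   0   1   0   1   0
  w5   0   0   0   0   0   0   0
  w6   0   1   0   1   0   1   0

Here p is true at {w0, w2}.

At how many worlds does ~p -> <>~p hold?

w0: ~p is F, <>~p is T. ✓
w1: ~p is T, <>~p is F. ✗
w2: ~p is F, <>~p is T. ✓
w3: ~p is T, <>~p is T. ✓
w4: ~p is T, <>~p is T. ✓
w5: ~p is T, <>~p is F. ✗
w6: ~p is T, <>~p is T. ✓
Satisfying worlds: {w0, w2, w3, w4, w6}.

5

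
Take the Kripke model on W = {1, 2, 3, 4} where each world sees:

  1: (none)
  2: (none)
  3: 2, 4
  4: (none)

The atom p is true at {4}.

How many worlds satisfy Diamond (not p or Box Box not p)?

1: no successors, so Diamond (not p or Box Box not p) fails. ✗
2: no successors, so Diamond (not p or Box Box not p) fails. ✗
3: successors {2, 4}; not p or Box Box not p there: 2:T, 4:T. ✓
4: no successors, so Diamond (not p or Box Box not p) fails. ✗
Satisfying worlds: {3}.

1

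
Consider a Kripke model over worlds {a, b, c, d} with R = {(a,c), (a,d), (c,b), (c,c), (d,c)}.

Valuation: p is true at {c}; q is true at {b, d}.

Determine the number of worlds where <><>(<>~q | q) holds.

3

a: successors {c, d}; <>(<>~q | q) there: c:T, d:T. ✓
b: no successors, so <><>(<>~q | q) fails. ✗
c: successors {b, c}; <>(<>~q | q) there: b:F, c:T. ✓
d: successors {c}; <>(<>~q | q) there: c:T. ✓
Satisfying worlds: {a, c, d}.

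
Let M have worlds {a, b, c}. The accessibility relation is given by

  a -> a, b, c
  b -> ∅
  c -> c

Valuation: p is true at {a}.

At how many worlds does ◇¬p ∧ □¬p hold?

a: ◇¬p is T, □¬p is F. ✗
b: ◇¬p is F, □¬p is T. ✗
c: ◇¬p is T, □¬p is T. ✓
Satisfying worlds: {c}.

1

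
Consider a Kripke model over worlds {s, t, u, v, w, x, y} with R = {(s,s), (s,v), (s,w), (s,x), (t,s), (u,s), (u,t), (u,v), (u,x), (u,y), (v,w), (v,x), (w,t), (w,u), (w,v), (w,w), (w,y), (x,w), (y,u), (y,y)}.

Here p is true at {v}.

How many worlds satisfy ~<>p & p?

s: ~<>p is F, p is F. ✗
t: ~<>p is T, p is F. ✗
u: ~<>p is F, p is F. ✗
v: ~<>p is T, p is T. ✓
w: ~<>p is F, p is F. ✗
x: ~<>p is T, p is F. ✗
y: ~<>p is T, p is F. ✗
Satisfying worlds: {v}.

1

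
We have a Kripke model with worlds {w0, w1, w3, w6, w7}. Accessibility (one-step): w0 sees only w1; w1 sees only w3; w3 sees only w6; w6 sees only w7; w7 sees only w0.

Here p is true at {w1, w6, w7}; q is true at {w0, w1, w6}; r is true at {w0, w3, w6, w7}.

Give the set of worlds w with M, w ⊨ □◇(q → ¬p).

{w0, w3, w6}

w0: successors {w1}; ◇(q → ¬p) there: w1:T. ✓
w1: successors {w3}; ◇(q → ¬p) there: w3:F. ✗
w3: successors {w6}; ◇(q → ¬p) there: w6:T. ✓
w6: successors {w7}; ◇(q → ¬p) there: w7:T. ✓
w7: successors {w0}; ◇(q → ¬p) there: w0:F. ✗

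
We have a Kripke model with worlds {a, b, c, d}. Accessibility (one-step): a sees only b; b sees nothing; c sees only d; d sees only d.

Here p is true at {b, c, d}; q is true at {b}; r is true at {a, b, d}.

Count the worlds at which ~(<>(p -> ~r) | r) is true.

1

a: <>(p -> ~r) | r is T. ✗
b: <>(p -> ~r) | r is T. ✗
c: <>(p -> ~r) | r is F. ✓
d: <>(p -> ~r) | r is T. ✗
Satisfying worlds: {c}.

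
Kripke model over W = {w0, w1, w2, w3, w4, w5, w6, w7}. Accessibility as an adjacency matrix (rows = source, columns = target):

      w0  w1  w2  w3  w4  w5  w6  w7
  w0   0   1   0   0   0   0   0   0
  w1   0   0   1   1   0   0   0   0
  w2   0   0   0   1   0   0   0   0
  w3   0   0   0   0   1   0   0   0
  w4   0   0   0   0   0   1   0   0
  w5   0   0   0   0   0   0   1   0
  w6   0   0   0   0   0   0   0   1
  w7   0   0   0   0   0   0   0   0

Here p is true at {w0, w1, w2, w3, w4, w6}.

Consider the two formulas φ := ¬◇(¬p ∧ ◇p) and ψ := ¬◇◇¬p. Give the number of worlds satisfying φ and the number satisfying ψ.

For ¬◇(¬p ∧ ◇p):
w0: ◇(¬p ∧ ◇p) is F. ✓
w1: ◇(¬p ∧ ◇p) is F. ✓
w2: ◇(¬p ∧ ◇p) is F. ✓
w3: ◇(¬p ∧ ◇p) is F. ✓
w4: ◇(¬p ∧ ◇p) is T. ✗
w5: ◇(¬p ∧ ◇p) is F. ✓
w6: ◇(¬p ∧ ◇p) is F. ✓
w7: ◇(¬p ∧ ◇p) is F. ✓
— 7 worlds.
For ¬◇◇¬p:
w0: ◇◇¬p is F. ✓
w1: ◇◇¬p is F. ✓
w2: ◇◇¬p is F. ✓
w3: ◇◇¬p is T. ✗
w4: ◇◇¬p is F. ✓
w5: ◇◇¬p is T. ✗
w6: ◇◇¬p is F. ✓
w7: ◇◇¬p is F. ✓
— 6 worlds.

7 and 6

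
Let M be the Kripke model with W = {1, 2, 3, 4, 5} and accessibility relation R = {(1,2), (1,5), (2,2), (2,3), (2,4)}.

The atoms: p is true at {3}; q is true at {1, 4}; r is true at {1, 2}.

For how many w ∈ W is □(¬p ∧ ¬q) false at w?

1

1: successors {2, 5}; ¬p ∧ ¬q there: 2:T, 5:T. ✓
2: successors {2, 3, 4}; ¬p ∧ ¬q there: 2:T, 3:F, 4:F. ✗
3: no successors, so □(¬p ∧ ¬q) holds vacuously. ✓
4: no successors, so □(¬p ∧ ¬q) holds vacuously. ✓
5: no successors, so □(¬p ∧ ¬q) holds vacuously. ✓
Satisfying worlds: {1, 3, 4, 5}.
So □(¬p ∧ ¬q) fails at the other 1 world.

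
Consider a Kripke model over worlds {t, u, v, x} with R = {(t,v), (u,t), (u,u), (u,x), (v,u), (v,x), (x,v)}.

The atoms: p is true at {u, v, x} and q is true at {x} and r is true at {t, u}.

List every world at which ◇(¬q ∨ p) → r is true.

{t, u}

t: ◇(¬q ∨ p) is T, r is T. ✓
u: ◇(¬q ∨ p) is T, r is T. ✓
v: ◇(¬q ∨ p) is T, r is F. ✗
x: ◇(¬q ∨ p) is T, r is F. ✗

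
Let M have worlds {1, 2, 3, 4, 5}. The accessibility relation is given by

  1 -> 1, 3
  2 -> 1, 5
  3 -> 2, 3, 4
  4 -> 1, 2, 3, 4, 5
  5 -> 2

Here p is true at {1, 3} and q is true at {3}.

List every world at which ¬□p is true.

{2, 3, 4, 5}

1: □p is T. ✗
2: □p is F. ✓
3: □p is F. ✓
4: □p is F. ✓
5: □p is F. ✓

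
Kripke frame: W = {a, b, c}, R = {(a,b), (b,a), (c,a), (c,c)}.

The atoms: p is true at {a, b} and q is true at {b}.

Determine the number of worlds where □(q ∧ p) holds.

a: successors {b}; q ∧ p there: b:T. ✓
b: successors {a}; q ∧ p there: a:F. ✗
c: successors {a, c}; q ∧ p there: a:F, c:F. ✗
Satisfying worlds: {a}.

1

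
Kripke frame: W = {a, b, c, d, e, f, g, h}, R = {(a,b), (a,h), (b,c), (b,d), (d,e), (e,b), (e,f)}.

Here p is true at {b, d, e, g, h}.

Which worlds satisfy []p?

{a, c, d, f, g, h}

a: successors {b, h}; p there: b:T, h:T. ✓
b: successors {c, d}; p there: c:F, d:T. ✗
c: no successors, so []p holds vacuously. ✓
d: successors {e}; p there: e:T. ✓
e: successors {b, f}; p there: b:T, f:F. ✗
f: no successors, so []p holds vacuously. ✓
g: no successors, so []p holds vacuously. ✓
h: no successors, so []p holds vacuously. ✓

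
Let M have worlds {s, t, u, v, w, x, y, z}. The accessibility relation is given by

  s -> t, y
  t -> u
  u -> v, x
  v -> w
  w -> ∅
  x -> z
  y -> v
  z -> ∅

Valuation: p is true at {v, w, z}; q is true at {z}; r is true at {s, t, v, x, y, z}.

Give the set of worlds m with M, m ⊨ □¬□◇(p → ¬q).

s: successors {t, y}; ¬□◇(p → ¬q) there: t:F, y:F. ✗
t: successors {u}; ¬□◇(p → ¬q) there: u:T. ✓
u: successors {v, x}; ¬□◇(p → ¬q) there: v:T, x:T. ✓
v: successors {w}; ¬□◇(p → ¬q) there: w:F. ✗
w: no successors, so □¬□◇(p → ¬q) holds vacuously. ✓
x: successors {z}; ¬□◇(p → ¬q) there: z:F. ✗
y: successors {v}; ¬□◇(p → ¬q) there: v:T. ✓
z: no successors, so □¬□◇(p → ¬q) holds vacuously. ✓

{t, u, w, y, z}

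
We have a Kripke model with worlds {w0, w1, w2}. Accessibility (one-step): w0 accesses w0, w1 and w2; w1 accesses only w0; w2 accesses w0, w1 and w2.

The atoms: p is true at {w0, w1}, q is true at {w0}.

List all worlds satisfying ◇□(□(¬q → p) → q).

w0: successors {w0, w1, w2}; □(□(¬q → p) → q) there: w0:F, w1:T, w2:F. ✓
w1: successors {w0}; □(□(¬q → p) → q) there: w0:F. ✗
w2: successors {w0, w1, w2}; □(□(¬q → p) → q) there: w0:F, w1:T, w2:F. ✓

{w0, w2}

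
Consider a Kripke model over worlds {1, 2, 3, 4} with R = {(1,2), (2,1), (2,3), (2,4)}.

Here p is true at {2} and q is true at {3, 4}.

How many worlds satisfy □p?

3

1: successors {2}; p there: 2:T. ✓
2: successors {1, 3, 4}; p there: 1:F, 3:F, 4:F. ✗
3: no successors, so □p holds vacuously. ✓
4: no successors, so □p holds vacuously. ✓
Satisfying worlds: {1, 3, 4}.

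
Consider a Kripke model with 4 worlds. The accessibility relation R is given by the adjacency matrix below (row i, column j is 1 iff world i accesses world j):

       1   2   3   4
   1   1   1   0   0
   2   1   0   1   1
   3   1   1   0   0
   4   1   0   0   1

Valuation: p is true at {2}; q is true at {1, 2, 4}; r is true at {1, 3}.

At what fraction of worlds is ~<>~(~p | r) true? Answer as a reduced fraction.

1/2

1: <>~(~p | r) is T. ✗
2: <>~(~p | r) is F. ✓
3: <>~(~p | r) is T. ✗
4: <>~(~p | r) is F. ✓
That's 2 of 4 worlds, so 2/4 = 1/2.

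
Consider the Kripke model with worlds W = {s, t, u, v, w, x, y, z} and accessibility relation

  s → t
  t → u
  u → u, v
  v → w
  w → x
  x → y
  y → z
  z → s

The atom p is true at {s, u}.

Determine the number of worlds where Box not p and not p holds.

4

s: Box not p is T, not p is F. ✗
t: Box not p is F, not p is T. ✗
u: Box not p is F, not p is F. ✗
v: Box not p is T, not p is T. ✓
w: Box not p is T, not p is T. ✓
x: Box not p is T, not p is T. ✓
y: Box not p is T, not p is T. ✓
z: Box not p is F, not p is T. ✗
Satisfying worlds: {v, w, x, y}.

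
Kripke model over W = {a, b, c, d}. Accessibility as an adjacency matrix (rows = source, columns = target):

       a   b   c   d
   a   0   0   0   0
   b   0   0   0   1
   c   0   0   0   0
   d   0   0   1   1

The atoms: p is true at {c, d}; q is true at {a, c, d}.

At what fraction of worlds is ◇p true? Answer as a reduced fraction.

a: no successors, so ◇p fails. ✗
b: successors {d}; p there: d:T. ✓
c: no successors, so ◇p fails. ✗
d: successors {c, d}; p there: c:T, d:T. ✓
That's 2 of 4 worlds, so 2/4 = 1/2.

1/2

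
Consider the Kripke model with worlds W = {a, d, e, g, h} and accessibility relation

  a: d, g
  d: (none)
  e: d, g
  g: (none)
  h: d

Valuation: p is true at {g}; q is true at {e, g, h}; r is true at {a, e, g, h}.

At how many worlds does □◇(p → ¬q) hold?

a: successors {d, g}; ◇(p → ¬q) there: d:F, g:F. ✗
d: no successors, so □◇(p → ¬q) holds vacuously. ✓
e: successors {d, g}; ◇(p → ¬q) there: d:F, g:F. ✗
g: no successors, so □◇(p → ¬q) holds vacuously. ✓
h: successors {d}; ◇(p → ¬q) there: d:F. ✗
Satisfying worlds: {d, g}.

2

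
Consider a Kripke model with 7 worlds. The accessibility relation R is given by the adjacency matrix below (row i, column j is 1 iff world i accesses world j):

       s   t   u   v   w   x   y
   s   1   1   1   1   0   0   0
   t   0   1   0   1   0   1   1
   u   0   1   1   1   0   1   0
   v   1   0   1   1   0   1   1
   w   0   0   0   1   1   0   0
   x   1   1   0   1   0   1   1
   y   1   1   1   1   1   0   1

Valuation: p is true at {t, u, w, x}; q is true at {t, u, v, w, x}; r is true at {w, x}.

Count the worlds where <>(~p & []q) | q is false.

s: <>(~p & []q) is F, q is F. ✗
t: <>(~p & []q) is F, q is T. ✓
u: <>(~p & []q) is F, q is T. ✓
v: <>(~p & []q) is F, q is T. ✓
w: <>(~p & []q) is F, q is T. ✓
x: <>(~p & []q) is F, q is T. ✓
y: <>(~p & []q) is F, q is F. ✗
Satisfying worlds: {t, u, v, w, x}.
So <>(~p & []q) | q fails at the other 2 worlds.

2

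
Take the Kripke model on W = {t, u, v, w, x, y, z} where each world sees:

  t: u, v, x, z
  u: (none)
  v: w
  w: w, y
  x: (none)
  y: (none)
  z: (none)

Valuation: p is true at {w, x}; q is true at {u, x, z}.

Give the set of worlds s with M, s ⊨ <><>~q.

t: successors {u, v, x, z}; <>~q there: u:F, v:T, x:F, z:F. ✓
u: no successors, so <><>~q fails. ✗
v: successors {w}; <>~q there: w:T. ✓
w: successors {w, y}; <>~q there: w:T, y:F. ✓
x: no successors, so <><>~q fails. ✗
y: no successors, so <><>~q fails. ✗
z: no successors, so <><>~q fails. ✗

{t, v, w}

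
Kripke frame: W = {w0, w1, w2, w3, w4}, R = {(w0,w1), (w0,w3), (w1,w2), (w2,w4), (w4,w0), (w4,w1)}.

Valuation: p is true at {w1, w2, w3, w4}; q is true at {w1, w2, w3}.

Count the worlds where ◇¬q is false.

3

w0: successors {w1, w3}; ¬q there: w1:F, w3:F. ✗
w1: successors {w2}; ¬q there: w2:F. ✗
w2: successors {w4}; ¬q there: w4:T. ✓
w3: no successors, so ◇¬q fails. ✗
w4: successors {w0, w1}; ¬q there: w0:T, w1:F. ✓
Satisfying worlds: {w2, w4}.
So ◇¬q fails at the other 3 worlds.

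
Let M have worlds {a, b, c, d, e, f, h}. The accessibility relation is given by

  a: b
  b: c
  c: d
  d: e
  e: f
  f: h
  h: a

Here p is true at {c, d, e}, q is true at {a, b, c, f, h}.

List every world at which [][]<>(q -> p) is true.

{a, b, h}

a: successors {b}; []<>(q -> p) there: b:T. ✓
b: successors {c}; []<>(q -> p) there: c:T. ✓
c: successors {d}; []<>(q -> p) there: d:F. ✗
d: successors {e}; []<>(q -> p) there: e:F. ✗
e: successors {f}; []<>(q -> p) there: f:F. ✗
f: successors {h}; []<>(q -> p) there: h:F. ✗
h: successors {a}; []<>(q -> p) there: a:T. ✓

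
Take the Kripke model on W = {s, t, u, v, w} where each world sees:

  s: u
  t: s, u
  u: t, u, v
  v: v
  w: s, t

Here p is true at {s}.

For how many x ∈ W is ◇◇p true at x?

s: successors {u}; ◇p there: u:F. ✗
t: successors {s, u}; ◇p there: s:F, u:F. ✗
u: successors {t, u, v}; ◇p there: t:T, u:F, v:F. ✓
v: successors {v}; ◇p there: v:F. ✗
w: successors {s, t}; ◇p there: s:F, t:T. ✓
Satisfying worlds: {u, w}.

2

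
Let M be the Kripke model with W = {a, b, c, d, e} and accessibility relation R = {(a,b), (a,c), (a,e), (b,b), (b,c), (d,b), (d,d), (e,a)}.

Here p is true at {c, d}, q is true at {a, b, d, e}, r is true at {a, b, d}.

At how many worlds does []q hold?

a: successors {b, c, e}; q there: b:T, c:F, e:T. ✗
b: successors {b, c}; q there: b:T, c:F. ✗
c: no successors, so []q holds vacuously. ✓
d: successors {b, d}; q there: b:T, d:T. ✓
e: successors {a}; q there: a:T. ✓
Satisfying worlds: {c, d, e}.

3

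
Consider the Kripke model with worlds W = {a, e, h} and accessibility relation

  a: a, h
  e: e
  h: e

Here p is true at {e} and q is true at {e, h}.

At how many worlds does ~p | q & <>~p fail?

1

a: ~p is T, q & <>~p is F. ✓
e: ~p is F, q & <>~p is F. ✗
h: ~p is T, q & <>~p is F. ✓
Satisfying worlds: {a, h}.
So ~p | q & <>~p fails at the other 1 world.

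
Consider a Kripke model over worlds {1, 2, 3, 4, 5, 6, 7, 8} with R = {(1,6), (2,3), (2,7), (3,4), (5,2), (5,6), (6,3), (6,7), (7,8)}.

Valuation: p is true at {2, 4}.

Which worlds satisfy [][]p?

1: successors {6}; []p there: 6:F. ✗
2: successors {3, 7}; []p there: 3:T, 7:F. ✗
3: successors {4}; []p there: 4:T. ✓
4: no successors, so [][]p holds vacuously. ✓
5: successors {2, 6}; []p there: 2:F, 6:F. ✗
6: successors {3, 7}; []p there: 3:T, 7:F. ✗
7: successors {8}; []p there: 8:T. ✓
8: no successors, so [][]p holds vacuously. ✓

{3, 4, 7, 8}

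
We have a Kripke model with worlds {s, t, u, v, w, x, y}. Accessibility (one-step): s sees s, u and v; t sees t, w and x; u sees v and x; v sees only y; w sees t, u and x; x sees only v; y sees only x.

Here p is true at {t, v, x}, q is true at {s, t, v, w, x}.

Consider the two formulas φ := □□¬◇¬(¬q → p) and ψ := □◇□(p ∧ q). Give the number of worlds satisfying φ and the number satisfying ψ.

For □□¬◇¬(¬q → p):
s: successors {s, u, v}; □¬◇¬(¬q → p) there: s:F, u:F, v:T. ✗
t: successors {t, w, x}; □¬◇¬(¬q → p) there: t:F, w:T, x:F. ✗
u: successors {v, x}; □¬◇¬(¬q → p) there: v:T, x:F. ✗
v: successors {y}; □¬◇¬(¬q → p) there: y:T. ✓
w: successors {t, u, x}; □¬◇¬(¬q → p) there: t:F, u:F, x:F. ✗
x: successors {v}; □¬◇¬(¬q → p) there: v:T. ✓
y: successors {x}; □¬◇¬(¬q → p) there: x:F. ✗
— 2 worlds.
For □◇□(p ∧ q):
s: successors {s, u, v}; ◇□(p ∧ q) there: s:T, u:T, v:T. ✓
t: successors {t, w, x}; ◇□(p ∧ q) there: t:T, w:T, x:F. ✗
u: successors {v, x}; ◇□(p ∧ q) there: v:T, x:F. ✗
v: successors {y}; ◇□(p ∧ q) there: y:T. ✓
w: successors {t, u, x}; ◇□(p ∧ q) there: t:T, u:T, x:F. ✗
x: successors {v}; ◇□(p ∧ q) there: v:T. ✓
y: successors {x}; ◇□(p ∧ q) there: x:F. ✗
— 3 worlds.

2 and 3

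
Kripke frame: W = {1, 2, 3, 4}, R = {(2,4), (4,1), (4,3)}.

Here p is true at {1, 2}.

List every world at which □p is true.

{1, 3}

1: no successors, so □p holds vacuously. ✓
2: successors {4}; p there: 4:F. ✗
3: no successors, so □p holds vacuously. ✓
4: successors {1, 3}; p there: 1:T, 3:F. ✗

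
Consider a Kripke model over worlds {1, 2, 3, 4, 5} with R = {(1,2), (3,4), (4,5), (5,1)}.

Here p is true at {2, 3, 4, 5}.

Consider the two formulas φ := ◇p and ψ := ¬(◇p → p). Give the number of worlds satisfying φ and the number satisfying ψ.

For ◇p:
1: successors {2}; p there: 2:T. ✓
2: no successors, so ◇p fails. ✗
3: successors {4}; p there: 4:T. ✓
4: successors {5}; p there: 5:T. ✓
5: successors {1}; p there: 1:F. ✗
— 3 worlds.
For ¬(◇p → p):
1: ◇p → p is F. ✓
2: ◇p → p is T. ✗
3: ◇p → p is T. ✗
4: ◇p → p is T. ✗
5: ◇p → p is T. ✗
— 1 world.

3 and 1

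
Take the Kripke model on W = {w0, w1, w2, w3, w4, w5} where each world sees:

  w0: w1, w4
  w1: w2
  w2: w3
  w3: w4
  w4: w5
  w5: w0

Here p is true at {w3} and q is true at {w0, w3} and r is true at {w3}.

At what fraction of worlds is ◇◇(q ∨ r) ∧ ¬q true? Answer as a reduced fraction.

w0: ◇◇(q ∨ r) is F, ¬q is F. ✗
w1: ◇◇(q ∨ r) is T, ¬q is T. ✓
w2: ◇◇(q ∨ r) is F, ¬q is T. ✗
w3: ◇◇(q ∨ r) is F, ¬q is F. ✗
w4: ◇◇(q ∨ r) is T, ¬q is T. ✓
w5: ◇◇(q ∨ r) is F, ¬q is T. ✗
That's 2 of 6 worlds, so 2/6 = 1/3.

1/3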